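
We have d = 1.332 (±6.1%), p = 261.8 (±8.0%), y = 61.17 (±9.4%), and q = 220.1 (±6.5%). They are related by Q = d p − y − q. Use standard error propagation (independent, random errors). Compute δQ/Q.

Let w = d·p = 348.7. δw/w = √((1·δd/d)² + (1·δp/p)²) = √(0.00372 + 0.00640) = 0.101, so δw = 35.1.
Q = w − y − q: δQ = √(δw² + δy² + δq²) = √(1230 + 33.1 + 205) = 38.3
Q = 67.45, so δQ/Q = 38.3/67.45 = 0.568.

0.568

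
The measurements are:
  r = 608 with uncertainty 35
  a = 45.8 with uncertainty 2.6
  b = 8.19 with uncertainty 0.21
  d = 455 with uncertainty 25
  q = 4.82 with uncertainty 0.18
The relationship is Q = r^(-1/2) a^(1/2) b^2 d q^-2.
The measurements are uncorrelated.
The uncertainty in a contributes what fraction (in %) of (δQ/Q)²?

(δQ/Q)² = (−½·δr/r)² + (½·δa/a)² + (2·δb/b)² + (1·δd/d)² + (-2·δq/q)²
  r term: (-0.5×0.0576)² = 0.000828
  a term: (0.5×0.0568)² = 0.000806
  b term: (2×0.0256)² = 0.00263
  d term: (1×0.0549)² = 0.00302
  q term: (-2×0.0373)² = 0.00558
Total = 0.0129. Share from a = 0.000806/0.0129 = 0.0626.

6.26%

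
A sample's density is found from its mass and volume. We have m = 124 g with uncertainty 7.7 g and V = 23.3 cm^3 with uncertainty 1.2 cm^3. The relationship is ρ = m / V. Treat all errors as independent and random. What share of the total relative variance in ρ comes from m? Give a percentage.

59.2%

(δρ/ρ)² = (1·δm/m)² + (-1·δV/V)²
  m term: (1×0.0621)² = 0.00386
  V term: (-1×0.0515)² = 0.00265
Total = 0.00651. Share from m = 0.00386/0.00651 = 0.592.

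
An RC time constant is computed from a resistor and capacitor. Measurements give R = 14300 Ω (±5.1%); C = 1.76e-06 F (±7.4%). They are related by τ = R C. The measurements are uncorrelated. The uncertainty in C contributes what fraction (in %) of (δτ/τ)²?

(δτ/τ)² = (1·δR/R)² + (1·δC/C)²
  R term: (1×0.0510)² = 0.00260
  C term: (1×0.0740)² = 0.00548
Total = 0.00808. Share from C = 0.00548/0.00808 = 0.678.

67.8%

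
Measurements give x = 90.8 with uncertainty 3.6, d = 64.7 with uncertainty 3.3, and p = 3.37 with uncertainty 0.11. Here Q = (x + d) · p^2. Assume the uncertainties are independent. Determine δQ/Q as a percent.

Let u = x + d = 156. δu = √(δx² + δd²) = √(13.0 + 10.9) = 4.88, so δu/u = 0.0314.
Q is then a monomial in u, p:
δQ/Q = √((δu/u)² + (2·δp/p)²) = √(0.000986 + 0.00426) = 0.0724

7.24%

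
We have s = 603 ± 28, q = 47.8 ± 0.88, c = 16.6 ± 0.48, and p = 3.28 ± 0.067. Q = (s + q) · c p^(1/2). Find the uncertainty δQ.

Let u = s + q = 651. δu = √(δs² + δq²) = √(784 + 0.774) = 28.0, so δu/u = 0.0430.
Q is then a monomial in u, c, p:
δQ/Q = √((δu/u)² + (1·δc/c)² + (½·δp/p)²) = √(0.00185 + 0.000836 + 0.000104) = 0.0529
Q = 19600, so δQ = 0.0529 × 19600 = 1030.

1030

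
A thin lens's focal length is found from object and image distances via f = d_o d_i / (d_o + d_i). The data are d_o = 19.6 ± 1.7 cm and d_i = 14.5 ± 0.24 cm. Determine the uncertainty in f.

∂f/∂d_o = (d_i/(d_o+d_i))² = 0.181;  ∂f/∂d_i = (d_o/(d_o+d_i))² = 0.330
δf = √((∂f/∂d_o · δd_o)² + (∂f/∂d_i · δd_i)²) = √(0.0945 + 0.00629) = 0.317 cm

0.317 cm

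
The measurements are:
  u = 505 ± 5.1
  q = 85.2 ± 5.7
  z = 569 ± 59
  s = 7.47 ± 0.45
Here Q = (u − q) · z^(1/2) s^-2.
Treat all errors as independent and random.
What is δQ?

23.8

Let w = u − q = 420. δw = √(δu² + δq²) = √(26.0 + 32.5) = 7.65, so δw/w = 0.0182.
Q is then a monomial in w, z, s:
δQ/Q = √((δw/w)² + (½·δz/z)² + (-2·δs/s)²) = √(0.000332 + 0.00269 + 0.0145) = 0.132
Q = 179, so δQ = 0.132 × 179 = 23.8.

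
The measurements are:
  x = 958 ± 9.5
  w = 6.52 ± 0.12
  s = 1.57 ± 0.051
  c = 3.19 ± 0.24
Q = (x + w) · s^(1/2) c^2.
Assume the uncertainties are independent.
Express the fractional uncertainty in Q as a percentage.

Let u = x + w = 965. δu = √(δx² + δw²) = √(90.2 + 0.0144) = 9.50, so δu/u = 0.00985.
Q is then a monomial in u, s, c:
δQ/Q = √((δu/u)² + (½·δs/s)² + (2·δc/c)²) = √(9.7e-05 + 0.000264 + 0.0226) = 0.152

15.2%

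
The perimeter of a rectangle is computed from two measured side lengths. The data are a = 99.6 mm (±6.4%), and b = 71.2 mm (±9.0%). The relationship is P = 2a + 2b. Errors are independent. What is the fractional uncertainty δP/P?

Absolute uncertainties add in quadrature for a linear combination:
  (2·δa)² = 163;  (2·δb)² = 164
δP = √(327) = 18.1 mm
P = 342 mm, so δP/P = 18.1/342 = 0.0529.

0.0529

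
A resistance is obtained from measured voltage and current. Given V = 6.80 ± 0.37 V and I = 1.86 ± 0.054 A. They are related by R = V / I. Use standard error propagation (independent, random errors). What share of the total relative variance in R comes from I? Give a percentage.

22.2%

(δR/R)² = (1·δV/V)² + (-1·δI/I)²
  V term: (1×0.0544)² = 0.00296
  I term: (-1×0.0290)² = 0.000843
Total = 0.00380. Share from I = 0.000843/0.00380 = 0.222.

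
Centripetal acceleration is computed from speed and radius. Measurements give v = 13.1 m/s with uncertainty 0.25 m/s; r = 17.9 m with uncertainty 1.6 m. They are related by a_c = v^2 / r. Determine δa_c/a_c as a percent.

9.72%

Since a_c is a product/quotient, work with relative uncertainties:
  (2·δv/v)² = (2×0.0191)² = 0.00146;  (-1·δr/r)² = (-1×0.0894)² = 0.00799
δa_c/a_c = √(0.00945) = 0.0972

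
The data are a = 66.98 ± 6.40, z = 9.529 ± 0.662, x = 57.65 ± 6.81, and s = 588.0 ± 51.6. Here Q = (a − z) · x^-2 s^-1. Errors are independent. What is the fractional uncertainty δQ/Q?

0.276

Let u = a − z = 57.45. δu = √(δa² + δz²) = √(41.0 + 0.438) = 6.43, so δu/u = 0.112.
Q is then a monomial in u, x, s:
δQ/Q = √((δu/u)² + (-2·δx/x)² + (-1·δs/s)²) = √(0.0125 + 0.0558 + 0.00770) = 0.276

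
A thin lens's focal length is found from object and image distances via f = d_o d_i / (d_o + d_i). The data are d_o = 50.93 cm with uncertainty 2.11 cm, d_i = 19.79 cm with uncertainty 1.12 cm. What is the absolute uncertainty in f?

0.604 cm

∂f/∂d_o = (d_i/(d_o+d_i))² = 0.0783;  ∂f/∂d_i = (d_o/(d_o+d_i))² = 0.519
δf = √((∂f/∂d_o · δd_o)² + (∂f/∂d_i · δd_i)²) = √(0.0273 + 0.337) = 0.604 cm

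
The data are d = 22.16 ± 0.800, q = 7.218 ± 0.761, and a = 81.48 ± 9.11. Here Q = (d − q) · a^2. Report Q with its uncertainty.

99200 ± 23400

Let u = d − q = 14.94. δu = √(δd² + δq²) = √(0.640 + 0.579) = 1.10, so δu/u = 0.0739.
Q is then a monomial in u, a:
δQ/Q = √((δu/u)² + (2·δa/a)²) = √(0.00546 + 0.0500) = 0.236
Q = 99200, so δQ = 0.236 × 99200 = 23400.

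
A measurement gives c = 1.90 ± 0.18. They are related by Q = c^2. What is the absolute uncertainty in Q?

0.684

Since Q is a product/quotient, work with relative uncertainties:
  (2·δc/c)² = (2×0.0947)² = 0.0359
δQ/Q = √(0.0359) = 0.189
Q = 3.61, so δQ = 0.189 × 3.61 = 0.684.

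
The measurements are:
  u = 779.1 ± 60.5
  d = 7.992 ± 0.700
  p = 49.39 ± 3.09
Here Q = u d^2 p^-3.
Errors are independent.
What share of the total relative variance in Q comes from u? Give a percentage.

8.38%

(δQ/Q)² = (1·δu/u)² + (2·δd/d)² + (-3·δp/p)²
  u term: (1×0.0777)² = 0.00603
  d term: (2×0.0876)² = 0.0307
  p term: (-3×0.0626)² = 0.0352
Total = 0.0719. Share from u = 0.00603/0.0719 = 0.0838.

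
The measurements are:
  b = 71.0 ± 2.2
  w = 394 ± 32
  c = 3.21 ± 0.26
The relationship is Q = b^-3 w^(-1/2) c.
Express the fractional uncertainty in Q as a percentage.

Each factor contributes (exponent × relative error)² to (δQ/Q)²:
  (-3·δb/b)² = (-3×0.0310)² = 0.00864;  (−½·δw/w)² = (-0.5×0.0812)² = 0.00165;  (1·δc/c)² = (1×0.0810)² = 0.00656
δQ/Q = √(0.0169) = 0.130

13.0%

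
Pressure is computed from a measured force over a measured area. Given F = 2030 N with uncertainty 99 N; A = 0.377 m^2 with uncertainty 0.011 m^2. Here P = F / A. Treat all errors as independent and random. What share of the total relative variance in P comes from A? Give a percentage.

(δP/P)² = (1·δF/F)² + (-1·δA/A)²
  F term: (1×0.0488)² = 0.00238
  A term: (-1×0.0292)² = 0.000851
Total = 0.00323. Share from A = 0.000851/0.00323 = 0.264.

26.4%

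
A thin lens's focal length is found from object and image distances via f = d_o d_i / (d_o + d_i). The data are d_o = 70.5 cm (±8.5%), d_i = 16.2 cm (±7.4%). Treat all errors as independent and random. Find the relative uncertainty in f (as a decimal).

∂f/∂d_o = (d_i/(d_o+d_i))² = 0.0349;  ∂f/∂d_i = (d_o/(d_o+d_i))² = 0.661
δf = √((∂f/∂d_o · δd_o)² + (∂f/∂d_i · δd_i)²) = √(0.0438 + 0.628) = 0.820 cm
f = 13.2 cm, so δf/f = 0.820/13.2 = 0.0622.

0.0622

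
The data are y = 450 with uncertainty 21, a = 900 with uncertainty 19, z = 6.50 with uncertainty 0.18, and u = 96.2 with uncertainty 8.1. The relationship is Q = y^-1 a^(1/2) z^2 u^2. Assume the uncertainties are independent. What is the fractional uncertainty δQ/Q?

Products/powers → add relative errors in quadrature, weighted by exponent:
  (-1·δy/y)² = (-1×0.0467)² = 0.00218;  (½·δa/a)² = (0.5×0.0211)² = 0.000111;  (2·δz/z)² = (2×0.0277)² = 0.00307;  (2·δu/u)² = (2×0.0842)² = 0.0284
δQ/Q = √(0.0337) = 0.184

0.184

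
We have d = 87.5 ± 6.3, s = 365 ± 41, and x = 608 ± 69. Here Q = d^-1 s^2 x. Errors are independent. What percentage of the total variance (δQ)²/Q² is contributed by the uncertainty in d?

(δQ/Q)² = (-1·δd/d)² + (2·δs/s)² + (1·δx/x)²
  d term: (-1×0.0720)² = 0.00518
  s term: (2×0.112)² = 0.0505
  x term: (1×0.113)² = 0.0129
Total = 0.0685. Share from d = 0.00518/0.0685 = 0.0756.

7.56%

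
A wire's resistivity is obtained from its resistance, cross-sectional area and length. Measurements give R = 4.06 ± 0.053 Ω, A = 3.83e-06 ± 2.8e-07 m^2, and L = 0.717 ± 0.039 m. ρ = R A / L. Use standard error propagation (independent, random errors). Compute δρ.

2e-06 Ω·m

ρ is a product of powers, so relative uncertainties combine in quadrature:
  (1·δR/R)² = (1×0.0131)² = 0.000170;  (1·δA/A)² = (1×0.0731)² = 0.00534;  (-1·δL/L)² = (-1×0.0544)² = 0.00296
δρ/ρ = √(0.00847) = 0.0921
ρ = 2.17e-05 Ω·m, so δρ = 0.0921 × 2.17e-05 = 2e-06 Ω·m.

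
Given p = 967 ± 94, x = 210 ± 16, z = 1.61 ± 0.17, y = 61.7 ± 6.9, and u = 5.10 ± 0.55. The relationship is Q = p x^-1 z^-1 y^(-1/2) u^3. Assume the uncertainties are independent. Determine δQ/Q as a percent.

36.6%

Each factor contributes (exponent × relative error)² to (δQ/Q)²:
  (1·δp/p)² = (1×0.0972)² = 0.00945;  (-1·δx/x)² = (-1×0.0762)² = 0.00580;  (-1·δz/z)² = (-1×0.106)² = 0.0111;  (−½·δy/y)² = (-0.5×0.112)² = 0.00313;  (3·δu/u)² = (3×0.108)² = 0.105
δQ/Q = √(0.134) = 0.366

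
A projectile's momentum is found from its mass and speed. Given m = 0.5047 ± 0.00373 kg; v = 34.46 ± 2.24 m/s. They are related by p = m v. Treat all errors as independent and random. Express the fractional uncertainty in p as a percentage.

6.54%

Relative error in a monomial: (δp/p)² = Σ (nᵢ · δxᵢ/xᵢ)².
  (1·δm/m)² = (1×0.00739)² = 5.46e-05;  (1·δv/v)² = (1×0.0650)² = 0.00423
δp/p = √(0.00428) = 0.0654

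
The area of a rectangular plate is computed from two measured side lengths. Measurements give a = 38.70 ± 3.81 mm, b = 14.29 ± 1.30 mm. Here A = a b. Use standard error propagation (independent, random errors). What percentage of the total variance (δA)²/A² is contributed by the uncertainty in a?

53.9%

(δA/A)² = (1·δa/a)² + (1·δb/b)²
  a term: (1×0.0984)² = 0.00969
  b term: (1×0.0910)² = 0.00828
Total = 0.0180. Share from a = 0.00969/0.0180 = 0.539.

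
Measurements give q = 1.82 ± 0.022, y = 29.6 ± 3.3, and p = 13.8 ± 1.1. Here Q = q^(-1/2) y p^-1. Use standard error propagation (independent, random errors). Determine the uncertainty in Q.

0.218

Each factor contributes (exponent × relative error)² to (δQ/Q)²:
  (−½·δq/q)² = (-0.5×0.0121)² = 3.65e-05;  (1·δy/y)² = (1×0.111)² = 0.0124;  (-1·δp/p)² = (-1×0.0797)² = 0.00635
δQ/Q = √(0.0188) = 0.137
Q = 1.59, so δQ = 0.137 × 1.59 = 0.218.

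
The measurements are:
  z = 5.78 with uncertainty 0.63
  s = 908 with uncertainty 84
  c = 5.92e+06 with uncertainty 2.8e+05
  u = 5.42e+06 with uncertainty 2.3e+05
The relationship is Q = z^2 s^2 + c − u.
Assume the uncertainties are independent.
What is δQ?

7.88e+06

Let p = z^2·s^2 = 2.75e+07. δp/p = √((2·δz/z)² + (2·δs/s)²) = √(0.0475 + 0.0342) = 0.286, so δp = 7.88e+06.
Q = p + c − u: δQ = √(δp² + δc² + δu²) = √(6.2e+13 + 7.84e+10 + 5.29e+10) = 7.88e+06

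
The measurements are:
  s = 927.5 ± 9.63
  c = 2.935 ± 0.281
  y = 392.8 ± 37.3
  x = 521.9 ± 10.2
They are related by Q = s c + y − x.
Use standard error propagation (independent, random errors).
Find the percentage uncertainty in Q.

Let p = s·c = 2722. δp/p = √((1·δs/s)² + (1·δc/c)²) = √(0.000108 + 0.00917) = 0.0963, so δp = 262.
Q = p + y − x: δQ = √(δp² + δy² + δx²) = √(68700 + 1390 + 104) = 265
Q = 2593, so δQ/Q = 265/2593 = 0.102.

10.2%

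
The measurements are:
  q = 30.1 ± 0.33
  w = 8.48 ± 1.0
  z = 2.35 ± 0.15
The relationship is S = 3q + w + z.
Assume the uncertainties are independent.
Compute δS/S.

0.0140

S is a linear combination, so absolute uncertainties add in quadrature:
  (3·δq)² = 0.980;  (δw)² = 1.00;  (δz)² = 0.0225
δS = √(2.00) = 1.42
S = 101, so δS/S = 1.42/101 = 0.0140.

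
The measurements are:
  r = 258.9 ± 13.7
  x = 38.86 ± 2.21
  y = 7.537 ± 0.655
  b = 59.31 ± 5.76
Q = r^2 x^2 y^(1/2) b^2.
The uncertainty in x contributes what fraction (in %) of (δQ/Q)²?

(δQ/Q)² = (2·δr/r)² + (2·δx/x)² + (½·δy/y)² + (2·δb/b)²
  r term: (2×0.0529)² = 0.0112
  x term: (2×0.0569)² = 0.0129
  y term: (0.5×0.0869)² = 0.00189
  b term: (2×0.0971)² = 0.0377
Total = 0.0638. Share from x = 0.0129/0.0638 = 0.203.

20.3%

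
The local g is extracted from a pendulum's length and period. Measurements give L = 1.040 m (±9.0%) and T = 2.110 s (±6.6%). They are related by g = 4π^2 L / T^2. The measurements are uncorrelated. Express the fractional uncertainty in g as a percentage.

16.0%

Relative error in a monomial: (δg/g)² = Σ (nᵢ · δxᵢ/xᵢ)².
  (1·δL/L)² = (1×0.0900)² = 0.00810;  (-2·δT/T)² = (-2×0.0660)² = 0.0174
δg/g = √(0.0255) = 0.160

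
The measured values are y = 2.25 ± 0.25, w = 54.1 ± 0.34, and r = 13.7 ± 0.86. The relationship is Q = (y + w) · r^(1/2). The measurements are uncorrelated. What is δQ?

6.73

Let u = y + w = 56.4. δu = √(δy² + δw²) = √(0.0625 + 0.116) = 0.422, so δu/u = 0.00749.
Q is then a monomial in u, r:
δQ/Q = √((δu/u)² + (½·δr/r)²) = √(5.61e-05 + 0.000985) = 0.0323
Q = 209, so δQ = 0.0323 × 209 = 6.73.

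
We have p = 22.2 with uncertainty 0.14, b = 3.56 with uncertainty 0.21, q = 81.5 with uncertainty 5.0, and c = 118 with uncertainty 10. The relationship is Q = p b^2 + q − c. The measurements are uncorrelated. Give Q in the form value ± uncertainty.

245 ± 35.1

Let w = p·b^2 = 281. δw/w = √((1·δp/p)² + (2·δb/b)²) = √(3.98e-05 + 0.0139) = 0.118, so δw = 33.2.
Q = w + q − c: δQ = √(δw² + δq² + δc²) = √(1100 + 25.0 + 100) = 35.1
Q = 245.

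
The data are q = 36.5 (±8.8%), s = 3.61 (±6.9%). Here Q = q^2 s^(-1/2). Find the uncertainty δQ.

Products/powers → add relative errors in quadrature, weighted by exponent:
  (2·δq/q)² = (2×0.0880)² = 0.0310;  (−½·δs/s)² = (-0.5×0.0690)² = 0.00119
δQ/Q = √(0.0322) = 0.179
Q = 701, so δQ = 0.179 × 701 = 126.

126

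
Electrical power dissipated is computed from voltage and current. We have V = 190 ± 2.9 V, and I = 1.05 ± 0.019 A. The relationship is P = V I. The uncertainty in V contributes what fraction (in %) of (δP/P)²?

41.6%

(δP/P)² = (1·δV/V)² + (1·δI/I)²
  V term: (1×0.0153)² = 0.000233
  I term: (1×0.0181)² = 0.000327
Total = 0.000560. Share from V = 0.000233/0.000560 = 0.416.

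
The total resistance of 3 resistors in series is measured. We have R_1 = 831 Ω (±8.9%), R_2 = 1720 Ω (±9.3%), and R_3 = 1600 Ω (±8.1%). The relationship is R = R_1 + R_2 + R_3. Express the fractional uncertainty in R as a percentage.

Sums and differences: (δR)² = Σ (cᵢ δxᵢ)².
  (δR_1)² = 5470;  (δR_2)² = 25600;  (δR_3)² = 16800
δR = √(47900) = 219 Ω
R = 4150 Ω, so δR/R = 219/4150 = 0.0527.

5.27%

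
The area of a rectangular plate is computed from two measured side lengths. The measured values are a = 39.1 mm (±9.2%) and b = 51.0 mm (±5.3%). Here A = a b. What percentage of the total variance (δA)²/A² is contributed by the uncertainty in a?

75.1%

(δA/A)² = (1·δa/a)² + (1·δb/b)²
  a term: (1×0.0920)² = 0.00846
  b term: (1×0.0530)² = 0.00281
Total = 0.0113. Share from a = 0.00846/0.0113 = 0.751.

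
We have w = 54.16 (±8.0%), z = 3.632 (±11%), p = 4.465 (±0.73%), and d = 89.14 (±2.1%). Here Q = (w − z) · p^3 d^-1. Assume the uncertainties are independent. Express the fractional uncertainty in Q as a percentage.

Let u = w − z = 50.53. δu = √(δw² + δz²) = √(18.8 + 0.160) = 4.35, so δu/u = 0.0861.
Q is then a monomial in u, p, d:
δQ/Q = √((δu/u)² + (3·δp/p)² + (-1·δd/d)²) = √(0.00742 + 0.000480 + 0.000441) = 0.0913

9.13%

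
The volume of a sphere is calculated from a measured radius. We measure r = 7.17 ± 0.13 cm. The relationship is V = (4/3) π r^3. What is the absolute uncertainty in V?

84.0 cm^3

Relative error in a monomial: (δV/V)² = Σ (nᵢ · δxᵢ/xᵢ)².
  (3·δr/r)² = (3×0.0181)² = 0.00296
δV/V = √(0.00296) = 0.0544
V = 1540 cm^3, so δV = 0.0544 × 1540 = 84.0 cm^3.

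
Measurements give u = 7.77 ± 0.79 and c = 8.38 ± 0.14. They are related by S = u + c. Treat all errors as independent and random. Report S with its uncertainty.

16.1 ± 0.802

For a sum/difference, combine absolute errors in quadrature:
  (δu)² = 0.624;  (δc)² = 0.0196
δS = √(0.644) = 0.802
S = 16.1.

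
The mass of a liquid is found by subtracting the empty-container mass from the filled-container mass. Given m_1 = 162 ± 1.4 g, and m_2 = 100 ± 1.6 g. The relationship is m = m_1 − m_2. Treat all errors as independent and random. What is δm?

2.13 g

For a sum/difference, combine absolute errors in quadrature:
  (δm_1)² = 1.96;  (δm_2)² = 2.56
δm = √(4.52) = 2.13 g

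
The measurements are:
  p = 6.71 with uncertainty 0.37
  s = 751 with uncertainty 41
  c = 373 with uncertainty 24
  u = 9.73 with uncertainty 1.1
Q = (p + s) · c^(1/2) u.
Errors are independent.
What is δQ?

Let w = p + s = 758. δw = √(δp² + δs²) = √(0.137 + 1680) = 41.0, so δw/w = 0.0541.
Q is then a monomial in w, c, u:
δQ/Q = √((δw/w)² + (½·δc/c)² + (1·δu/u)²) = √(0.00293 + 0.00104 + 0.0128) = 0.129
Q = 1.42e+05, so δQ = 0.129 × 1.42e+05 = 18400.

18400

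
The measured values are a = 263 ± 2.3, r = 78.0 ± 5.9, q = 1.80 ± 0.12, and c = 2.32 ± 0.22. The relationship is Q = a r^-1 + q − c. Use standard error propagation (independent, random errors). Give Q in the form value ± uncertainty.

Let p = a·r^-1 = 3.37. δp/p = √((1·δa/a)² + (-1·δr/r)²) = √(7.65e-05 + 0.00572) = 0.0761, so δp = 0.257.
Q = p + q − c: δQ = √(δp² + δq² + δc²) = √(0.0659 + 0.0144 + 0.0484) = 0.359
Q = 2.85.

2.85 ± 0.359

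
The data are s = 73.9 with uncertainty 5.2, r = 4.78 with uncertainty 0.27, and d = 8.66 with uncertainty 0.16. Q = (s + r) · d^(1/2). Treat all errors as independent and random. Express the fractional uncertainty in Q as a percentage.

6.68%

Let u = s + r = 78.7. δu = √(δs² + δr²) = √(27.0 + 0.0729) = 5.21, so δu/u = 0.0662.
Q is then a monomial in u, d:
δQ/Q = √((δu/u)² + (½·δd/d)²) = √(0.00438 + 8.53e-05) = 0.0668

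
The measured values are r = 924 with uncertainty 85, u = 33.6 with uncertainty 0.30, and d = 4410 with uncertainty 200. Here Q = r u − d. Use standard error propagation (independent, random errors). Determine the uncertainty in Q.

Let p = r·u = 31000. δp/p = √((1·δr/r)² + (1·δu/u)²) = √(0.00846 + 7.97e-05) = 0.0924, so δp = 2870.
Q = p − d: δQ = √(δp² + δd²) = √(8.23e+06 + 40000) = 2880

2880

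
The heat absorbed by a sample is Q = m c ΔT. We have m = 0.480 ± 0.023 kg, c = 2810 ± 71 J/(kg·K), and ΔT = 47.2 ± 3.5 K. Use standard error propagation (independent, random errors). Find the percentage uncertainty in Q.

9.18%

Q is a product of powers, so relative uncertainties combine in quadrature:
  (1·δm/m)² = (1×0.0479)² = 0.00230;  (1·δc/c)² = (1×0.0253)² = 0.000638;  (1·δΔT/ΔT)² = (1×0.0742)² = 0.00550
δQ/Q = √(0.00843) = 0.0918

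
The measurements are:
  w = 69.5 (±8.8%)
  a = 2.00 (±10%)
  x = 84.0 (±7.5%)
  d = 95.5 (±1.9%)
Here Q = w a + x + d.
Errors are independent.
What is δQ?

19.6

Let p = w·a = 139. δp/p = √((1·δw/w)² + (1·δa/a)²) = √(0.00774 + 0.0100) = 0.133, so δp = 18.5.
Q = p + x + d: δQ = √(δp² + δx² + δd²) = √(343 + 39.7 + 3.29) = 19.6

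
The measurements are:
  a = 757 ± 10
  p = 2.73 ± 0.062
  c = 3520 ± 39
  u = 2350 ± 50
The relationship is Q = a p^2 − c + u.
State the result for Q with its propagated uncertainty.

4470 ± 274

Let w = a·p^2 = 5640. δw/w = √((1·δa/a)² + (2·δp/p)²) = √(0.000175 + 0.00206) = 0.0473, so δw = 267.
Q = w − c + u: δQ = √(δw² + δc² + δu²) = √(71200 + 1520 + 2500) = 274
Q = 4470.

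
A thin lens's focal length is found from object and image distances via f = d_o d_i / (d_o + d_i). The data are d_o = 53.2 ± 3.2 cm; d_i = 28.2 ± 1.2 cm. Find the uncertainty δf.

0.640 cm

∂f/∂d_o = (d_i/(d_o+d_i))² = 0.120;  ∂f/∂d_i = (d_o/(d_o+d_i))² = 0.427
δf = √((∂f/∂d_o · δd_o)² + (∂f/∂d_i · δd_i)²) = √(0.148 + 0.263) = 0.640 cm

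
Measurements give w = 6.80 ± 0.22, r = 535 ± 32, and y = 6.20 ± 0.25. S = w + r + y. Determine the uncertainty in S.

32.0

Absolute uncertainties add in quadrature for a linear combination:
  (δw)² = 0.0484;  (δr)² = 1020;  (δy)² = 0.0625
δS = √(1020) = 32.0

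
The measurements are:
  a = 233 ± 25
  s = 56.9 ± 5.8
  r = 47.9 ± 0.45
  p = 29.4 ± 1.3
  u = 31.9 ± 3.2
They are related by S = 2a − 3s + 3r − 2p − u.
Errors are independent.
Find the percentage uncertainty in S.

S is a linear combination, so absolute uncertainties add in quadrature:
  (2·δa)² = 2500;  (3·δs)² = 303;  (3·δr)² = 1.82;  (2·δp)² = 6.76;  (δu)² = 10.2
δS = √(2820) = 53.1
S = 348, so δS/S = 53.1/348 = 0.153.

15.3%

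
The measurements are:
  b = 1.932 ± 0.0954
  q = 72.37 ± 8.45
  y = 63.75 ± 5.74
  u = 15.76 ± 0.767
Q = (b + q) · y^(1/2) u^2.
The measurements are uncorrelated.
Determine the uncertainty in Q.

Let w = b + q = 74.30. δw = √(δb² + δq²) = √(0.00910 + 71.4) = 8.45, so δw/w = 0.114.
Q is then a monomial in w, y, u:
δQ/Q = √((δw/w)² + (½·δy/y)² + (2·δu/u)²) = √(0.0129 + 0.00203 + 0.00947) = 0.156
Q = 147400, so δQ = 0.156 × 147400 = 23000.

23000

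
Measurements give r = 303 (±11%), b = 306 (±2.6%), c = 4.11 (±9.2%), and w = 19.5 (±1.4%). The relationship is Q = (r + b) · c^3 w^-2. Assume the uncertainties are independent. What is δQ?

Let u = r + b = 609. δu = √(δr² + δb²) = √(1110 + 63.3) = 34.3, so δu/u = 0.0563.
Q is then a monomial in u, c, w:
δQ/Q = √((δu/u)² + (3·δc/c)² + (-2·δw/w)²) = √(0.00317 + 0.0762 + 0.000784) = 0.283
Q = 111, so δQ = 0.283 × 111 = 31.5.

31.5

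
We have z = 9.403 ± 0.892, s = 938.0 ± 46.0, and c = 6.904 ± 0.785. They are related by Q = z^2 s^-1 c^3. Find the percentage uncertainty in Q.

Each factor contributes (exponent × relative error)² to (δQ/Q)²:
  (2·δz/z)² = (2×0.0949)² = 0.0360;  (-1·δs/s)² = (-1×0.0490)² = 0.00240;  (3·δc/c)² = (3×0.114)² = 0.116
δQ/Q = √(0.155) = 0.393

39.3%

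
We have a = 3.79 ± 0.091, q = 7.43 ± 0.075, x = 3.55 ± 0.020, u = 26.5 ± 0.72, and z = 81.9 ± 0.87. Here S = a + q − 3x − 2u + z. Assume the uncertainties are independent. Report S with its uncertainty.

For a sum/difference, combine absolute errors in quadrature:
  (δa)² = 0.00828;  (δq)² = 0.00562;  (3·δx)² = 0.00360;  (2·δu)² = 2.07;  (δz)² = 0.757
δS = √(2.85) = 1.69
S = 29.5.

29.5 ± 1.69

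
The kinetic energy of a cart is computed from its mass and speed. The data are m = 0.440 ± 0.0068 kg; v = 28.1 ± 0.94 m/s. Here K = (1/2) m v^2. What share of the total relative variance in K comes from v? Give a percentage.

(δK/K)² = (1·δm/m)² + (2·δv/v)²
  m term: (1×0.0155)² = 0.000239
  v term: (2×0.0335)² = 0.00448
Total = 0.00471. Share from v = 0.00448/0.00471 = 0.949.

94.9%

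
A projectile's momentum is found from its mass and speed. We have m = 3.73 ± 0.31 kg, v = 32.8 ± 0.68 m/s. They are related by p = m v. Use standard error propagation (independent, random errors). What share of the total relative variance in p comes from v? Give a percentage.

(δp/p)² = (1·δm/m)² + (1·δv/v)²
  m term: (1×0.0831)² = 0.00691
  v term: (1×0.0207)² = 0.000430
Total = 0.00734. Share from v = 0.000430/0.00734 = 0.0586.

5.86%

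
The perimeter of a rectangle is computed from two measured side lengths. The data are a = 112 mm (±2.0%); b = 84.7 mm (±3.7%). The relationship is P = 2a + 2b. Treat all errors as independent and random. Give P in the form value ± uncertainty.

393 ± 7.70 mm

Each term contributes (cᵢ δxᵢ)² to (δP)²:
  (2·δa)² = 20.1;  (2·δb)² = 39.3
δP = √(59.4) = 7.70 mm
P = 393 mm.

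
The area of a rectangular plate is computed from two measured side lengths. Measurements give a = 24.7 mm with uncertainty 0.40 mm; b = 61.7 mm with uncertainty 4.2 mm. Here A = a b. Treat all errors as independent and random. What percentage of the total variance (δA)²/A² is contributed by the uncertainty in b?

94.6%

(δA/A)² = (1·δa/a)² + (1·δb/b)²
  a term: (1×0.0162)² = 0.000262
  b term: (1×0.0681)² = 0.00463
Total = 0.00490. Share from b = 0.00463/0.00490 = 0.946.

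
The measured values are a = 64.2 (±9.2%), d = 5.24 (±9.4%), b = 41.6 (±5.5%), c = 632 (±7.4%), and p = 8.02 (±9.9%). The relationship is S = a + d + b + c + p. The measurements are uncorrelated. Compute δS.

47.2

S is a linear combination, so absolute uncertainties add in quadrature:
  (δa)² = 34.9;  (δd)² = 0.243;  (δb)² = 5.23;  (δc)² = 2190;  (δp)² = 0.630
δS = √(2230) = 47.2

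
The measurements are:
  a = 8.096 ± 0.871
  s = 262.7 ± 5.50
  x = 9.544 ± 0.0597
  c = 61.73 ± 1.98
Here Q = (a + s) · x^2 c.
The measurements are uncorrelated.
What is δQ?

Let u = a + s = 270.8. δu = √(δa² + δs²) = √(0.759 + 30.2) = 5.57, so δu/u = 0.0206.
Q is then a monomial in u, x, c:
δQ/Q = √((δu/u)² + (2·δx/x)² + (1·δc/c)²) = √(0.000423 + 0.000157 + 0.00103) = 0.0401
Q = 1.523e+06, so δQ = 0.0401 × 1.523e+06 = 61100.

61100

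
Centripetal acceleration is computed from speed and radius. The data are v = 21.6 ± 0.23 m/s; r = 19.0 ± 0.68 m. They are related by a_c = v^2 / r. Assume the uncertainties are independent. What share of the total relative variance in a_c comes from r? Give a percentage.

73.9%

(δa_c/a_c)² = (2·δv/v)² + (-1·δr/r)²
  v term: (2×0.0106)² = 0.000454
  r term: (-1×0.0358)² = 0.00128
Total = 0.00173. Share from r = 0.00128/0.00173 = 0.739.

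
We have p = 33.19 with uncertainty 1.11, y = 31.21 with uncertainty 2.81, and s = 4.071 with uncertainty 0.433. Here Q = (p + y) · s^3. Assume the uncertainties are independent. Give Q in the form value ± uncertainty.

Let u = p + y = 64.40. δu = √(δp² + δy²) = √(1.23 + 7.90) = 3.02, so δu/u = 0.0469.
Q is then a monomial in u, s:
δQ/Q = √((δu/u)² + (3·δs/s)²) = √(0.00220 + 0.102) = 0.323
Q = 4345, so δQ = 0.323 × 4345 = 1400.

4345 ± 1400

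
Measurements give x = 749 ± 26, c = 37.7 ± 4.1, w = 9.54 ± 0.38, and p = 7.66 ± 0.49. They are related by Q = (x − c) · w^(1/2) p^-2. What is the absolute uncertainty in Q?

5.04

Let u = x − c = 711. δu = √(δx² + δc²) = √(676 + 16.8) = 26.3, so δu/u = 0.0370.
Q is then a monomial in u, w, p:
δQ/Q = √((δu/u)² + (½·δw/w)² + (-2·δp/p)²) = √(0.00137 + 0.000397 + 0.0164) = 0.135
Q = 37.4, so δQ = 0.135 × 37.4 = 5.04.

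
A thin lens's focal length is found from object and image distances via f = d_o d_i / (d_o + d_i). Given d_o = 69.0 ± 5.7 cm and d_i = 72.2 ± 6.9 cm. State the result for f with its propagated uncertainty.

∂f/∂d_o = (d_i/(d_o+d_i))² = 0.261;  ∂f/∂d_i = (d_o/(d_o+d_i))² = 0.239
δf = √((∂f/∂d_o · δd_o)² + (∂f/∂d_i · δd_i)²) = √(2.22 + 2.71) = 2.22 cm
f = 35.3 cm.

35.3 ± 2.22 cm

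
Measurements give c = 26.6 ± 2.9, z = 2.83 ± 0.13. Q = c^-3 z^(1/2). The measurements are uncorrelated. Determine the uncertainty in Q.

Q is a product of powers, so relative uncertainties combine in quadrature:
  (-3·δc/c)² = (-3×0.109)² = 0.107;  (½·δz/z)² = (0.5×0.0459)² = 0.000528
δQ/Q = √(0.108) = 0.328
Q = 8.94e-05, so δQ = 0.328 × 8.94e-05 = 2.93e-05.

2.93e-05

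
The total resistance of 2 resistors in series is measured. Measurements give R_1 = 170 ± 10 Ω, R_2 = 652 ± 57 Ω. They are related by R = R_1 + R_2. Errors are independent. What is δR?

R is a linear combination, so absolute uncertainties add in quadrature:
  (δR_1)² = 100;  (δR_2)² = 3250
δR = √(3350) = 57.9 Ω

57.9 Ω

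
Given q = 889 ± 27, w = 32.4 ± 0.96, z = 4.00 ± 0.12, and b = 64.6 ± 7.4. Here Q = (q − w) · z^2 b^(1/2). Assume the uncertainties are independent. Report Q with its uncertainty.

(1.10 ± 0.0978) × 10^5

Let u = q − w = 857. δu = √(δq² + δw²) = √(729 + 0.922) = 27.0, so δu/u = 0.0315.
Q is then a monomial in u, z, b:
δQ/Q = √((δu/u)² + (2·δz/z)² + (½·δb/b)²) = √(0.000995 + 0.00360 + 0.00328) = 0.0887
Q = 1.1e+05, so δQ = 0.0887 × 1.1e+05 = 9780.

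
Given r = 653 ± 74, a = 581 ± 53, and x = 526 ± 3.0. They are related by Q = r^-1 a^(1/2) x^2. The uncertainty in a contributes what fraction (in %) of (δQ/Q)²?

(δQ/Q)² = (-1·δr/r)² + (½·δa/a)² + (2·δx/x)²
  r term: (-1×0.113)² = 0.0128
  a term: (0.5×0.0912)² = 0.00208
  x term: (2×0.00570)² = 0.000130
Total = 0.0151. Share from a = 0.00208/0.0151 = 0.138.

13.8%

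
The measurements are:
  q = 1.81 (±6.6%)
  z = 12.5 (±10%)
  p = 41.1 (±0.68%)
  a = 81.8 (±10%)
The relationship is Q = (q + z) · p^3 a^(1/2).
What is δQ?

9.26e+05

Let u = q + z = 14.3. δu = √(δq² + δz²) = √(0.0143 + 1.56) = 1.26, so δu/u = 0.0877.
Q is then a monomial in u, p, a:
δQ/Q = √((δu/u)² + (3·δp/p)² + (½·δa/a)²) = √(0.00770 + 0.000416 + 0.00250) = 0.103
Q = 8.99e+06, so δQ = 0.103 × 8.99e+06 = 9.26e+05.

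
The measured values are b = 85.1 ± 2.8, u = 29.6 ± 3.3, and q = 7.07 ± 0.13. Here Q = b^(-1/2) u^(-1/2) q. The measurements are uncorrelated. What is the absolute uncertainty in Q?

Q is a product of powers, so relative uncertainties combine in quadrature:
  (−½·δb/b)² = (-0.5×0.0329)² = 0.000271;  (−½·δu/u)² = (-0.5×0.111)² = 0.00311;  (1·δq/q)² = (1×0.0184)² = 0.000338
δQ/Q = √(0.00372) = 0.0610
Q = 0.141, so δQ = 0.0610 × 0.141 = 0.00859.

0.00859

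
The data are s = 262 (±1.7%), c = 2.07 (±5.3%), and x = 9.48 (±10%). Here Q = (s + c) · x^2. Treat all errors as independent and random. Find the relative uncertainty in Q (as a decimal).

Let u = s + c = 264. δu = √(δs² + δc²) = √(19.8 + 0.0120) = 4.46, so δu/u = 0.0169.
Q is then a monomial in u, x:
δQ/Q = √((δu/u)² + (2·δx/x)²) = √(0.000285 + 0.0400) = 0.201

0.201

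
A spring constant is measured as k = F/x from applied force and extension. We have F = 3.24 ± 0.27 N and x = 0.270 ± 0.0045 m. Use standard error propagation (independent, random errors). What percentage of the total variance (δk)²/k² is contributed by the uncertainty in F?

(δk/k)² = (1·δF/F)² + (-1·δx/x)²
  F term: (1×0.0833)² = 0.00694
  x term: (-1×0.0167)² = 0.000278
Total = 0.00722. Share from F = 0.00694/0.00722 = 0.962.

96.2%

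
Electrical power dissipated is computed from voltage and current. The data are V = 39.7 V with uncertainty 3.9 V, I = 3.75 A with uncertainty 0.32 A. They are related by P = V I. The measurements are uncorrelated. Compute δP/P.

Relative error in a monomial: (δP/P)² = Σ (nᵢ · δxᵢ/xᵢ)².
  (1·δV/V)² = (1×0.0982)² = 0.00965;  (1·δI/I)² = (1×0.0853)² = 0.00728
δP/P = √(0.0169) = 0.130

0.130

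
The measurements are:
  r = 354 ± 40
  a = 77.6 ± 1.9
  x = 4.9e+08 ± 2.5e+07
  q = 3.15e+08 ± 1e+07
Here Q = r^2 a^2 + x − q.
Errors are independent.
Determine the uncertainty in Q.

1.77e+08

Let p = r^2·a^2 = 7.55e+08. δp/p = √((2·δr/r)² + (2·δa/a)²) = √(0.0511 + 0.00240) = 0.231, so δp = 1.74e+08.
Q = p + x − q: δQ = √(δp² + δx² + δq²) = √(3.04e+16 + 6.25e+14 + 1e+14) = 1.77e+08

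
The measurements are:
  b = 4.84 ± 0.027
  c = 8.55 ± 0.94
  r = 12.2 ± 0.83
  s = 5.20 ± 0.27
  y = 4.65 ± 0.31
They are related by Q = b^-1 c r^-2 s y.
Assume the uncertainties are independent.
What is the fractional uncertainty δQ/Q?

Q is a product of powers, so relative uncertainties combine in quadrature:
  (-1·δb/b)² = (-1×0.00558)² = 3.11e-05;  (1·δc/c)² = (1×0.110)² = 0.0121;  (-2·δr/r)² = (-2×0.0680)² = 0.0185;  (1·δs/s)² = (1×0.0519)² = 0.00270;  (1·δy/y)² = (1×0.0667)² = 0.00444
δQ/Q = √(0.0378) = 0.194

0.194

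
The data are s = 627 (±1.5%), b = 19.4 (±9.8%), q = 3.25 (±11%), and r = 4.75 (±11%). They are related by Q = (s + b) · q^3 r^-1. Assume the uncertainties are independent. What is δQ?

Let u = s + b = 646. δu = √(δs² + δb²) = √(88.5 + 3.61) = 9.60, so δu/u = 0.0148.
Q is then a monomial in u, q, r:
δQ/Q = √((δu/u)² + (3·δq/q)² + (-1·δr/r)²) = √(0.000220 + 0.109 + 0.0121) = 0.348
Q = 4670, so δQ = 0.348 × 4670 = 1630.

1630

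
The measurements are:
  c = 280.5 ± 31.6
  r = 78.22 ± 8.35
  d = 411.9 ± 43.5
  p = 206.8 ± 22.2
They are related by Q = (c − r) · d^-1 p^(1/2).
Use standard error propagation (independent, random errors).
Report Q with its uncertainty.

7.062 ± 1.41

Let u = c − r = 202.3. δu = √(δc² + δr²) = √(999 + 69.7) = 32.7, so δu/u = 0.162.
Q is then a monomial in u, d, p:
δQ/Q = √((δu/u)² + (-1·δd/d)² + (½·δp/p)²) = √(0.0261 + 0.0112 + 0.00288) = 0.200
Q = 7.062, so δQ = 0.200 × 7.062 = 1.41.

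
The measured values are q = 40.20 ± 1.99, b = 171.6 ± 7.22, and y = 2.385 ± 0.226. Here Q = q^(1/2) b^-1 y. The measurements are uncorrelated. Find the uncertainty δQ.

Since Q is a product/quotient, work with relative uncertainties:
  (½·δq/q)² = (0.5×0.0495)² = 0.000613;  (-1·δb/b)² = (-1×0.0421)² = 0.00177;  (1·δy/y)² = (1×0.0948)² = 0.00898
δQ/Q = √(0.0114) = 0.107
Q = 0.08812, so δQ = 0.107 × 0.08812 = 0.00939.

0.00939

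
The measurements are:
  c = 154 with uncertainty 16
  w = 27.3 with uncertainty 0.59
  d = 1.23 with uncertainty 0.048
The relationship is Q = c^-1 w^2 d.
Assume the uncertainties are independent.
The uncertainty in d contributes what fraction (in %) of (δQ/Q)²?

(δQ/Q)² = (-1·δc/c)² + (2·δw/w)² + (1·δd/d)²
  c term: (-1×0.104)² = 0.0108
  w term: (2×0.0216)² = 0.00187
  d term: (1×0.0390)² = 0.00152
Total = 0.0142. Share from d = 0.00152/0.0142 = 0.107.

10.7%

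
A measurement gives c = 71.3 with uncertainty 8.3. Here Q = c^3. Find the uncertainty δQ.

1.27e+05

For a monomial Q ∝ c^3, fractional errors add in quadrature:
  (3·δc/c)² = (3×0.116)² = 0.122
δQ/Q = √(0.122) = 0.349
Q = 3.62e+05, so δQ = 0.349 × 3.62e+05 = 1.27e+05.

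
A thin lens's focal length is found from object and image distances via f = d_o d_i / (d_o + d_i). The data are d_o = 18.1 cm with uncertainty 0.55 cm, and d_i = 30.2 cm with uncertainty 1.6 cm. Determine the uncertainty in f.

∂f/∂d_o = (d_i/(d_o+d_i))² = 0.391;  ∂f/∂d_i = (d_o/(d_o+d_i))² = 0.140
δf = √((∂f/∂d_o · δd_o)² + (∂f/∂d_i · δd_i)²) = √(0.0462 + 0.0505) = 0.311 cm

0.311 cm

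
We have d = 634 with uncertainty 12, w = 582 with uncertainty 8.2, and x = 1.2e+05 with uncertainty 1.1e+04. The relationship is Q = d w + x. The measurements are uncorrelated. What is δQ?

14000

Let p = d·w = 3.69e+05. δp/p = √((1·δd/d)² + (1·δw/w)²) = √(0.000358 + 0.000199) = 0.0236, so δp = 8710.
Q = p + x: δQ = √(δp² + δx²) = √(7.58e+07 + 1.21e+08) = 14000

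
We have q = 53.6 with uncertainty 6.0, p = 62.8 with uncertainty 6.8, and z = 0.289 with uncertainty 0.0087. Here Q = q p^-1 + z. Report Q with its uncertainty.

1.14 ± 0.133

Let w = q·p^-1 = 0.854. δw/w = √((1·δq/q)² + (-1·δp/p)²) = √(0.0125 + 0.0117) = 0.156, so δw = 0.133.
Q = w + z: δQ = √(δw² + δz²) = √(0.0177 + 7.57e-05) = 0.133
Q = 1.14.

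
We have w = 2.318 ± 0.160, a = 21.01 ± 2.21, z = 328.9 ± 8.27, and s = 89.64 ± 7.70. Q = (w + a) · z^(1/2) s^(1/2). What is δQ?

Let u = w + a = 23.33. δu = √(δw² + δa²) = √(0.0256 + 4.88) = 2.22, so δu/u = 0.0950.
Q is then a monomial in u, z, s:
δQ/Q = √((δu/u)² + (½·δz/z)² + (½·δs/s)²) = √(0.00902 + 0.000158 + 0.00184) = 0.105
Q = 4006, so δQ = 0.105 × 4006 = 421.

421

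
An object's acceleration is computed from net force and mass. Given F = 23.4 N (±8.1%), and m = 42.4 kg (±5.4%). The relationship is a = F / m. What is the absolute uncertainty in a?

For a monomial a ∝ F, m^-1, fractional errors add in quadrature:
  (1·δF/F)² = (1×0.0810)² = 0.00656;  (-1·δm/m)² = (-1×0.0540)² = 0.00292
δa/a = √(0.00948) = 0.0973
a = 0.552 m/s^2, so δa = 0.0973 × 0.552 = 0.0537 m/s^2.

0.0537 m/s^2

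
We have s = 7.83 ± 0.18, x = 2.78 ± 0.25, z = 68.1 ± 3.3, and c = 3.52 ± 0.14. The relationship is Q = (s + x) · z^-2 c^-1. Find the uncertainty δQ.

7.07e-05

Let u = s + x = 10.6. δu = √(δs² + δx²) = √(0.0324 + 0.0625) = 0.308, so δu/u = 0.0290.
Q is then a monomial in u, z, c:
δQ/Q = √((δu/u)² + (-2·δz/z)² + (-1·δc/c)²) = √(0.000843 + 0.00939 + 0.00158) = 0.109
Q = 0.000650, so δQ = 0.109 × 0.000650 = 7.07e-05.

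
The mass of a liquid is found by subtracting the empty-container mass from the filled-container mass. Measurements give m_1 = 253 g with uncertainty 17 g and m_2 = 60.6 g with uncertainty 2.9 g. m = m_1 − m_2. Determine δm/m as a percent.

8.96%

m is a linear combination, so absolute uncertainties add in quadrature:
  (δm_1)² = 289;  (δm_2)² = 8.41
δm = √(297) = 17.2 g
m = 192 g, so δm/m = 17.2/192 = 0.0896.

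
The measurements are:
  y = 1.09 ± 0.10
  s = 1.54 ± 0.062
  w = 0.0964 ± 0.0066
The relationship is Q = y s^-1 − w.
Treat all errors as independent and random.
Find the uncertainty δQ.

Let p = y·s^-1 = 0.708. δp/p = √((1·δy/y)² + (-1·δs/s)²) = √(0.00842 + 0.00162) = 0.100, so δp = 0.0709.
Q = p − w: δQ = √(δp² + δw²) = √(0.00503 + 4.36e-05) = 0.0712

0.0712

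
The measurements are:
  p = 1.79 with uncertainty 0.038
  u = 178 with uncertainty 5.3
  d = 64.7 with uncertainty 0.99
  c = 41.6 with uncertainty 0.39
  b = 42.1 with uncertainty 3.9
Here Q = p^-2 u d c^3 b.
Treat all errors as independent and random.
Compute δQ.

1.21e+09

Since Q is a product/quotient, work with relative uncertainties:
  (-2·δp/p)² = (-2×0.0212)² = 0.00180;  (1·δu/u)² = (1×0.0298)² = 0.000887;  (1·δd/d)² = (1×0.0153)² = 0.000234;  (3·δc/c)² = (3×0.00937)² = 0.000791;  (1·δb/b)² = (1×0.0926)² = 0.00858
δQ/Q = √(0.0123) = 0.111
Q = 1.09e+10, so δQ = 0.111 × 1.09e+10 = 1.21e+09.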